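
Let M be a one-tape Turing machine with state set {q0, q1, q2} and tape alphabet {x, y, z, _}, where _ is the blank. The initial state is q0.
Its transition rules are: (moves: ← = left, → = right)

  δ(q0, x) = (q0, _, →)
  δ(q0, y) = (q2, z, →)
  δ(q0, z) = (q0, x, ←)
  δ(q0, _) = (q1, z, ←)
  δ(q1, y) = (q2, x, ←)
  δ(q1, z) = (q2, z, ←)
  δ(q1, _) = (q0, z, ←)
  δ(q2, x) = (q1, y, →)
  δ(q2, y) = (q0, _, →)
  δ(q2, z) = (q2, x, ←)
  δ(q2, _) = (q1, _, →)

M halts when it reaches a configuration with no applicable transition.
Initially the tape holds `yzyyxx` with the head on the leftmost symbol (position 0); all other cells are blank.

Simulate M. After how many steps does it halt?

4

q0 | _[y]zyyxx   read y → write z, move →, go to q2
q2 | _z[z]yyxx   read z → write x, move ←, go to q2
q2 | _[z]xyyxx   read z → write x, move ←, go to q2
q2 | [_]xxyyxx   read _ → write _, move →, go to q1
q1 | _[x]xyyxx
M halts after 4 transitions.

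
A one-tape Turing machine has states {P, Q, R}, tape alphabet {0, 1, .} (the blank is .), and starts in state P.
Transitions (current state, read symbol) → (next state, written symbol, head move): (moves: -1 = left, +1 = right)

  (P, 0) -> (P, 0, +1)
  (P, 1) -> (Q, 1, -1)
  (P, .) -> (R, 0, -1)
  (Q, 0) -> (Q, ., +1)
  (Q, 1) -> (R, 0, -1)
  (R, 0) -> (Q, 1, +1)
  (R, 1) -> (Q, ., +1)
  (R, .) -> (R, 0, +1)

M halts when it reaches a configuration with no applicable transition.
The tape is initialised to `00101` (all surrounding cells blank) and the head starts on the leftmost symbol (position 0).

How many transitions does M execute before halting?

11

state=P head=0 tape=[0]0101.   (P,0)→(P,0,+1)
state=P head=1 tape=0[0]101.   (P,0)→(P,0,+1)
state=P head=2 tape=00[1]01.   (P,1)→(Q,1,-1)
state=Q head=1 tape=0[0]101.   (Q,0)→(Q,.,+1)
state=Q head=2 tape=0.[1]01.   (Q,1)→(R,0,-1)
state=R head=1 tape=0[.]001.   (R,.)→(R,0,+1)
state=R head=2 tape=00[0]01.   (R,0)→(Q,1,+1)
state=Q head=3 tape=001[0]1.   (Q,0)→(Q,.,+1)
state=Q head=4 tape=001.[1].   (Q,1)→(R,0,-1)
state=R head=3 tape=001[.]0.   (R,.)→(R,0,+1)
state=R head=4 tape=0010[0].   (R,0)→(Q,1,+1)
state=Q head=5 tape=00101[.]
M halts after 11 transitions.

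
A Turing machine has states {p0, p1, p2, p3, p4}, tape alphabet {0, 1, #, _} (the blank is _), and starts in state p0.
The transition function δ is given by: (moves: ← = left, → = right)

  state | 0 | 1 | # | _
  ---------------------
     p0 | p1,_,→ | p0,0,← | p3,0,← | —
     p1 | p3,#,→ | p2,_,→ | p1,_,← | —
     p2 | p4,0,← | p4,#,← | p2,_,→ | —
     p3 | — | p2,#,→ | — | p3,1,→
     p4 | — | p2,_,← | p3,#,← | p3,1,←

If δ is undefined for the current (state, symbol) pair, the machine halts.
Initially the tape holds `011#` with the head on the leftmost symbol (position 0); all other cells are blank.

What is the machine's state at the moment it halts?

state=p0 head=0 tape=[0]11#_   (p0,0)→(p1,_,→)
state=p1 head=1 tape=_[1]1#_   (p1,1)→(p2,_,→)
state=p2 head=2 tape=__[1]#_   (p2,1)→(p4,#,←)
state=p4 head=1 tape=_[_]##_   (p4,_)→(p3,1,←)
state=p3 head=0 tape=[_]1##_   (p3,_)→(p3,1,→)
state=p3 head=1 tape=1[1]##_   (p3,1)→(p2,#,→)
state=p2 head=2 tape=1#[#]#_   (p2,#)→(p2,_,→)
state=p2 head=3 tape=1#_[#]_   (p2,#)→(p2,_,→)
state=p2 head=4 tape=1#__[_]
No transition is defined for (p2, _); M halts in state p2.

p2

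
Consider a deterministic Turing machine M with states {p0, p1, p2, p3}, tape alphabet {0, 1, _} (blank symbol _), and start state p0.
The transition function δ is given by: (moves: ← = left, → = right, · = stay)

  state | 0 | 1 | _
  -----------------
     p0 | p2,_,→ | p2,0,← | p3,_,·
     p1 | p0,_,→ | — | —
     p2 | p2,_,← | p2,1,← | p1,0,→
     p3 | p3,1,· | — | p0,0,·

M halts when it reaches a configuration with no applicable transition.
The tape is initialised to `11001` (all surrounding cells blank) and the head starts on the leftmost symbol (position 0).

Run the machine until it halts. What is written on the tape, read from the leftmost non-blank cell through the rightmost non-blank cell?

00_0_1

state=p0 head=0 tape=_[1]1001   (p0,1)→(p2,0,←)
state=p2 head=-1 tape=[_]01001   (p2,_)→(p1,0,→)
state=p1 head=0 tape=0[0]1001   (p1,0)→(p0,_,→)
state=p0 head=1 tape=0_[1]001   (p0,1)→(p2,0,←)
state=p2 head=0 tape=0[_]0001   (p2,_)→(p1,0,→)
state=p1 head=1 tape=00[0]001   (p1,0)→(p0,_,→)
state=p0 head=2 tape=00_[0]01   (p0,0)→(p2,_,→)
state=p2 head=3 tape=00__[0]1   (p2,0)→(p2,_,←)
state=p2 head=2 tape=00_[_]_1   (p2,_)→(p1,0,→)
state=p1 head=3 tape=00_0[_]1
The non-blank tape span at halt is 00_0_1.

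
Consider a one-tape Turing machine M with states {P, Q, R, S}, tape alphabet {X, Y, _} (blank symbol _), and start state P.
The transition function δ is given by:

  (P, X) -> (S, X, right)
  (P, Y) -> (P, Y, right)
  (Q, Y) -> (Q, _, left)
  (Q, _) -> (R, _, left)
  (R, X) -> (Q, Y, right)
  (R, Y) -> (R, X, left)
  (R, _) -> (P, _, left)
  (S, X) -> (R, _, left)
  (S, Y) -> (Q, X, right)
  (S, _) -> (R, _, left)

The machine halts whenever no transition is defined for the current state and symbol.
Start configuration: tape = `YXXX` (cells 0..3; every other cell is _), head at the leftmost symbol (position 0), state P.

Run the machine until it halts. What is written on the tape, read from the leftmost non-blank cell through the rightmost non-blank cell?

XX_X

state=P head=0 tape=__[Y]XXX   (P,Y)→(P,Y,right)
state=P head=1 tape=__Y[X]XX   (P,X)→(S,X,right)
state=S head=2 tape=__YX[X]X   (S,X)→(R,_,left)
state=R head=1 tape=__Y[X]_X   (R,X)→(Q,Y,right)
state=Q head=2 tape=__YY[_]X   (Q,_)→(R,_,left)
state=R head=1 tape=__Y[Y]_X   (R,Y)→(R,X,left)
state=R head=0 tape=__[Y]X_X   (R,Y)→(R,X,left)
state=R head=-1 tape=_[_]XX_X   (R,_)→(P,_,left)
state=P head=-2 tape=[_]_XX_X
The non-blank tape span at halt is XX_X.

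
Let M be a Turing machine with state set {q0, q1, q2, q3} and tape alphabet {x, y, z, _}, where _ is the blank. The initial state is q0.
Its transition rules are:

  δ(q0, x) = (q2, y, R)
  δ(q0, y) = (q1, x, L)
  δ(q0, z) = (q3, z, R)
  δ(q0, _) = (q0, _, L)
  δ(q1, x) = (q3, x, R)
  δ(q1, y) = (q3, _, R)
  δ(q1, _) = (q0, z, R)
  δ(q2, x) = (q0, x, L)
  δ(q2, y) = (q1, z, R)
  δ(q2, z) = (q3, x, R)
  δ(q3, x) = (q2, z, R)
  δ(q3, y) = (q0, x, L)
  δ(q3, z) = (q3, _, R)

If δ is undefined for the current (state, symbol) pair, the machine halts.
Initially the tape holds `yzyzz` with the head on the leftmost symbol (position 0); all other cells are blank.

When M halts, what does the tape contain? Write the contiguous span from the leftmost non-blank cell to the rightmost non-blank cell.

z_zzx

state=q0 head=0 tape=_[y]zyzz_   (q0,y)→(q1,x,L)
state=q1 head=-1 tape=[_]xzyzz_   (q1,_)→(q0,z,R)
state=q0 head=0 tape=z[x]zyzz_   (q0,x)→(q2,y,R)
state=q2 head=1 tape=zy[z]yzz_   (q2,z)→(q3,x,R)
state=q3 head=2 tape=zyx[y]zz_   (q3,y)→(q0,x,L)
state=q0 head=1 tape=zy[x]xzz_   (q0,x)→(q2,y,R)
state=q2 head=2 tape=zyy[x]zz_   (q2,x)→(q0,x,L)
state=q0 head=1 tape=zy[y]xzz_   (q0,y)→(q1,x,L)
state=q1 head=0 tape=z[y]xxzz_   (q1,y)→(q3,_,R)
state=q3 head=1 tape=z_[x]xzz_   (q3,x)→(q2,z,R)
state=q2 head=2 tape=z_z[x]zz_   (q2,x)→(q0,x,L)
state=q0 head=1 tape=z_[z]xzz_   (q0,z)→(q3,z,R)
state=q3 head=2 tape=z_z[x]zz_   (q3,x)→(q2,z,R)
state=q2 head=3 tape=z_zz[z]z_   (q2,z)→(q3,x,R)
state=q3 head=4 tape=z_zzx[z]_   (q3,z)→(q3,_,R)
state=q3 head=5 tape=z_zzx_[_]
The non-blank tape span at halt is z_zzx.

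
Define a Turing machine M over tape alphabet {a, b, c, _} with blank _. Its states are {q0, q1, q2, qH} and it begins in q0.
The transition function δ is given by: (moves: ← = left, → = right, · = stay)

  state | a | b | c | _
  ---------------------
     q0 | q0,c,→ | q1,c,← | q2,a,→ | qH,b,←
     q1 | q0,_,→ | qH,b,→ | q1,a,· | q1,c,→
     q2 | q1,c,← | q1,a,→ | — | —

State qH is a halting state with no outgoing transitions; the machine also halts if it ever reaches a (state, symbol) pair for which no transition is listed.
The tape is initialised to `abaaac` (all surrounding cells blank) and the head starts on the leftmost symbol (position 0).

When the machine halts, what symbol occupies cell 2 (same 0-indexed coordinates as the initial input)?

_

q0 | [a]baaac   read a → write c, move →, go to q0
q0 | c[b]aaac   read b → write c, move ←, go to q1
q1 | [c]caaac   read c → write a, move ·, go to q1
q1 | [a]caaac   read a → write _, move →, go to q0
q0 | _[c]aaac   read c → write a, move →, go to q2
q2 | _a[a]aac   read a → write c, move ←, go to q1
q1 | _[a]caac   read a → write _, move →, go to q0
q0 | __[c]aac   read c → write a, move →, go to q2
q2 | __a[a]ac   read a → write c, move ←, go to q1
q1 | __[a]cac   read a → write _, move →, go to q0
q0 | ___[c]ac   read c → write a, move →, go to q2
q2 | ___a[a]c   read a → write c, move ←, go to q1
q1 | ___[a]cc   read a → write _, move →, go to q0
q0 | ____[c]c   read c → write a, move →, go to q2
q2 | ____a[c]
Cell 2 holds _ when M halts.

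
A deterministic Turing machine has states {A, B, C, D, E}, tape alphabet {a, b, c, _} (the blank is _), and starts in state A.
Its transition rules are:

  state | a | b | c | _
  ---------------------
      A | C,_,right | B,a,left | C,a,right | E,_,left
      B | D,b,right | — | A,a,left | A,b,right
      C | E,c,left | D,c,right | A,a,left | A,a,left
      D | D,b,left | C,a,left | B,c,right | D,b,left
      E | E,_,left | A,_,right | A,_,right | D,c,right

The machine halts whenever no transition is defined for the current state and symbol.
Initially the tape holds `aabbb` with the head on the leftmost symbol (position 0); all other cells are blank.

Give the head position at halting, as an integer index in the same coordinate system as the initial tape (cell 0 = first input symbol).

A | [a]abbb   read a → write _, move right, go to C
C | _[a]bbb   read a → write c, move left, go to E
E | [_]cbbb   read _ → write c, move right, go to D
D | c[c]bbb   read c → write c, move right, go to B
B | cc[b]bb
At halt the head is at cell 2.

2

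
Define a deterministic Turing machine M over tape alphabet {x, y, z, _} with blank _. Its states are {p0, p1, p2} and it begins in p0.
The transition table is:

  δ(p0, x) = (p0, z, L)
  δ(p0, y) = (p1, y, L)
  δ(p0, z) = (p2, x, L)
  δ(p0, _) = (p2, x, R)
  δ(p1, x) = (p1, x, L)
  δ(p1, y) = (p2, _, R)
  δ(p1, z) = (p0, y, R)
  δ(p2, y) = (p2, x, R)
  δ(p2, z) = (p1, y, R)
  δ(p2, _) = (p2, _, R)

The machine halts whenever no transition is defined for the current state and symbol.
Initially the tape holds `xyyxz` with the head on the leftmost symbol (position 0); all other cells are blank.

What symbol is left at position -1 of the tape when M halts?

p0 | _[x]yyxz   read x → write z, move L, go to p0
p0 | [_]zyyxz   read _ → write x, move R, go to p2
p2 | x[z]yyxz   read z → write y, move R, go to p1
p1 | xy[y]yxz   read y → write _, move R, go to p2
p2 | xy_[y]xz   read y → write x, move R, go to p2
p2 | xy_x[x]z
Cell -1 holds x when M halts.

x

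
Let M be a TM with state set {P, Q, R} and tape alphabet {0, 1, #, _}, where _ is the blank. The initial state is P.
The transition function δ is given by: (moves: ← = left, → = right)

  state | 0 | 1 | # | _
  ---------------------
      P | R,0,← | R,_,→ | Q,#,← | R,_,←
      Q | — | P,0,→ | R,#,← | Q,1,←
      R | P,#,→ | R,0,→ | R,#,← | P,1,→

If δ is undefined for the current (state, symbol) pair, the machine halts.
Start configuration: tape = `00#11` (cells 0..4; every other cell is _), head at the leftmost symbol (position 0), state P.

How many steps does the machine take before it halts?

state=P head=0 tape=__[0]0#11   (P,0)→(R,0,←)
state=R head=-1 tape=_[_]00#11   (R,_)→(P,1,→)
state=P head=0 tape=_1[0]0#11   (P,0)→(R,0,←)
state=R head=-1 tape=_[1]00#11   (R,1)→(R,0,→)
state=R head=0 tape=_0[0]0#11   (R,0)→(P,#,→)
state=P head=1 tape=_0#[0]#11   (P,0)→(R,0,←)
state=R head=0 tape=_0[#]0#11   (R,#)→(R,#,←)
state=R head=-1 tape=_[0]#0#11   (R,0)→(P,#,→)
state=P head=0 tape=_#[#]0#11   (P,#)→(Q,#,←)
state=Q head=-1 tape=_[#]#0#11   (Q,#)→(R,#,←)
state=R head=-2 tape=[_]##0#11   (R,_)→(P,1,→)
state=P head=-1 tape=1[#]#0#11   (P,#)→(Q,#,←)
state=Q head=-2 tape=[1]##0#11   (Q,1)→(P,0,→)
state=P head=-1 tape=0[#]#0#11   (P,#)→(Q,#,←)
state=Q head=-2 tape=[0]##0#11
M halts after 14 transitions.

14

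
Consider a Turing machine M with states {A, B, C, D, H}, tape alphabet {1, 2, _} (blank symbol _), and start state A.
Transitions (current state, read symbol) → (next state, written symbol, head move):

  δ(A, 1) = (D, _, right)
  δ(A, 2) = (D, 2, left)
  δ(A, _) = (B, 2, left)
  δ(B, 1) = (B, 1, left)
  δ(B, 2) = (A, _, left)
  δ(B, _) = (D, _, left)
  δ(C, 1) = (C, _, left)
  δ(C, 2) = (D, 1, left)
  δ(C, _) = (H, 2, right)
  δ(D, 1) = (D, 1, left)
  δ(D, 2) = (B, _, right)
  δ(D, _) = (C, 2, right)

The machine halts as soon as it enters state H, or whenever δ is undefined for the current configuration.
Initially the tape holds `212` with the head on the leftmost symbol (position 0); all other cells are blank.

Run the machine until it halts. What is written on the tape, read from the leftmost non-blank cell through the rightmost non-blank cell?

A | __[2]12   read 2 → write 2, move left, go to D
D | _[_]212   read _ → write 2, move right, go to C
C | _2[2]12   read 2 → write 1, move left, go to D
D | _[2]112   read 2 → write _, move right, go to B
B | __[1]12   read 1 → write 1, move left, go to B
B | _[_]112   read _ → write _, move left, go to D
D | [_]_112   read _ → write 2, move right, go to C
C | 2[_]112   read _ → write 2, move right, go to H
H | 22[1]12
The non-blank tape span at halt is 22112.

22112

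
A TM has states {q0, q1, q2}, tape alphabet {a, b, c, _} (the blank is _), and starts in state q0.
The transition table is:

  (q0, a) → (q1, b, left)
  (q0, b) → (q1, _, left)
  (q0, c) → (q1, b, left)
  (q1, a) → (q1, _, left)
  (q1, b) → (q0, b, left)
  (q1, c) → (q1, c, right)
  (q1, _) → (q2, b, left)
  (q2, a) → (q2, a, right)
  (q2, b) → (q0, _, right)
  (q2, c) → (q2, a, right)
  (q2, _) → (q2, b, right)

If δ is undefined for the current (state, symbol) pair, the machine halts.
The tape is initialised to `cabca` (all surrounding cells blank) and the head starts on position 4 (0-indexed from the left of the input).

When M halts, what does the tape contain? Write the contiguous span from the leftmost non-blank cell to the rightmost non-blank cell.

b___bbbb

q0 | ___cabc[a]   read a → write b, move left, go to q1
q1 | ___cab[c]b   read c → write c, move right, go to q1
q1 | ___cabc[b]   read b → write b, move left, go to q0
q0 | ___cab[c]b   read c → write b, move left, go to q1
q1 | ___ca[b]bb   read b → write b, move left, go to q0
q0 | ___c[a]bbb   read a → write b, move left, go to q1
q1 | ___[c]bbbb   read c → write c, move right, go to q1
q1 | ___c[b]bbb   read b → write b, move left, go to q0
q0 | ___[c]bbbb   read c → write b, move left, go to q1
q1 | __[_]bbbbb   read _ → write b, move left, go to q2
q2 | _[_]bbbbbb   read _ → write b, move right, go to q2
q2 | _b[b]bbbbb   read b → write _, move right, go to q0
q0 | _b_[b]bbbb   read b → write _, move left, go to q1
q1 | _b[_]_bbbb   read _ → write b, move left, go to q2
q2 | _[b]b_bbbb   read b → write _, move right, go to q0
q0 | __[b]_bbbb   read b → write _, move left, go to q1
q1 | _[_]__bbbb   read _ → write b, move left, go to q2
q2 | [_]b__bbbb   read _ → write b, move right, go to q2
q2 | b[b]__bbbb   read b → write _, move right, go to q0
q0 | b_[_]_bbbb
The non-blank tape span at halt is b___bbbb.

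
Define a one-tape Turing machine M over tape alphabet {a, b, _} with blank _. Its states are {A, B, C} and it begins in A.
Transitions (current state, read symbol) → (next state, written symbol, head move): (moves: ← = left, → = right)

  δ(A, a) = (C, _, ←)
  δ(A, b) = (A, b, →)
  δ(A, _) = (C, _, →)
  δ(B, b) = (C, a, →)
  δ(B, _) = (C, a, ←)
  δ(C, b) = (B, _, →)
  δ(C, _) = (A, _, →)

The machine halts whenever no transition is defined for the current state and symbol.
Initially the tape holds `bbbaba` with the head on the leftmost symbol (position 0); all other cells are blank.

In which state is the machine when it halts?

A | [b]bbaba   read b → write b, move →, go to A
A | b[b]baba   read b → write b, move →, go to A
A | bb[b]aba   read b → write b, move →, go to A
A | bbb[a]ba   read a → write _, move ←, go to C
C | bb[b]_ba   read b → write _, move →, go to B
B | bb_[_]ba   read _ → write a, move ←, go to C
C | bb[_]aba   read _ → write _, move →, go to A
A | bb_[a]ba   read a → write _, move ←, go to C
C | bb[_]_ba   read _ → write _, move →, go to A
A | bb_[_]ba   read _ → write _, move →, go to C
C | bb__[b]a   read b → write _, move →, go to B
B | bb___[a]
No transition is defined for (B, a); M halts in state B.

B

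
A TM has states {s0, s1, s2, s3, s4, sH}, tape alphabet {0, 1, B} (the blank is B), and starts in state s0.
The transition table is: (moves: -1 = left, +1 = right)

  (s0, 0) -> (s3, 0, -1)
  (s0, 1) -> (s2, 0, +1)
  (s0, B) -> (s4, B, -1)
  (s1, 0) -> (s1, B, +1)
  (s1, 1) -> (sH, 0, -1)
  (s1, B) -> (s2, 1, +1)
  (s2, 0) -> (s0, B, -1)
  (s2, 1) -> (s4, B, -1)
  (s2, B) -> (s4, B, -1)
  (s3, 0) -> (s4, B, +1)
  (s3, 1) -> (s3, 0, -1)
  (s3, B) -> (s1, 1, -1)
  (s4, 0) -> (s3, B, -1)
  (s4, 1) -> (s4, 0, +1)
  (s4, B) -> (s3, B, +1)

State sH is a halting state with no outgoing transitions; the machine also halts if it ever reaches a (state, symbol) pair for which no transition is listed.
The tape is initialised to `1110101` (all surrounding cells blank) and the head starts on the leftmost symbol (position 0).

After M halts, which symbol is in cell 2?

0

state=s0 head=0 tape=BB[1]110101   (s0,1)→(s2,0,+1)
state=s2 head=1 tape=BB0[1]10101   (s2,1)→(s4,B,-1)
state=s4 head=0 tape=BB[0]B10101   (s4,0)→(s3,B,-1)
state=s3 head=-1 tape=B[B]BB10101   (s3,B)→(s1,1,-1)
state=s1 head=-2 tape=[B]1BB10101   (s1,B)→(s2,1,+1)
state=s2 head=-1 tape=1[1]BB10101   (s2,1)→(s4,B,-1)
state=s4 head=-2 tape=[1]BBB10101   (s4,1)→(s4,0,+1)
state=s4 head=-1 tape=0[B]BB10101   (s4,B)→(s3,B,+1)
state=s3 head=0 tape=0B[B]B10101   (s3,B)→(s1,1,-1)
state=s1 head=-1 tape=0[B]1B10101   (s1,B)→(s2,1,+1)
state=s2 head=0 tape=01[1]B10101   (s2,1)→(s4,B,-1)
state=s4 head=-1 tape=0[1]BB10101   (s4,1)→(s4,0,+1)
state=s4 head=0 tape=00[B]B10101   (s4,B)→(s3,B,+1)
state=s3 head=1 tape=00B[B]10101   (s3,B)→(s1,1,-1)
state=s1 head=0 tape=00[B]110101   (s1,B)→(s2,1,+1)
state=s2 head=1 tape=001[1]10101   (s2,1)→(s4,B,-1)
state=s4 head=0 tape=00[1]B10101   (s4,1)→(s4,0,+1)
state=s4 head=1 tape=000[B]10101   (s4,B)→(s3,B,+1)
state=s3 head=2 tape=000B[1]0101   (s3,1)→(s3,0,-1)
state=s3 head=1 tape=000[B]00101   (s3,B)→(s1,1,-1)
state=s1 head=0 tape=00[0]100101   (s1,0)→(s1,B,+1)
state=s1 head=1 tape=00B[1]00101   (s1,1)→(sH,0,-1)
state=sH head=0 tape=00[B]000101
Cell 2 holds 0 when M halts.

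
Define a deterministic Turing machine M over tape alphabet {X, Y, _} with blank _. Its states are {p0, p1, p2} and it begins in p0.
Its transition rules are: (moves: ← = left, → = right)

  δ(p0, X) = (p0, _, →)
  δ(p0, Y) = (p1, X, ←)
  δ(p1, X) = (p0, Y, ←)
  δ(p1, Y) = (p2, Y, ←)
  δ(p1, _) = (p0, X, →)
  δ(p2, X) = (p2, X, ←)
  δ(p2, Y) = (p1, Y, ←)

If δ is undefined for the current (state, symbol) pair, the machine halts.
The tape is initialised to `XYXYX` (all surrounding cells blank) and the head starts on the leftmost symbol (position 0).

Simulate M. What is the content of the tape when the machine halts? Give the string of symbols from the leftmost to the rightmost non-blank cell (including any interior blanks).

state=p0 head=0 tape=[X]YXYX_   (p0,X)→(p0,_,→)
state=p0 head=1 tape=_[Y]XYX_   (p0,Y)→(p1,X,←)
state=p1 head=0 tape=[_]XXYX_   (p1,_)→(p0,X,→)
state=p0 head=1 tape=X[X]XYX_   (p0,X)→(p0,_,→)
state=p0 head=2 tape=X_[X]YX_   (p0,X)→(p0,_,→)
state=p0 head=3 tape=X__[Y]X_   (p0,Y)→(p1,X,←)
state=p1 head=2 tape=X_[_]XX_   (p1,_)→(p0,X,→)
state=p0 head=3 tape=X_X[X]X_   (p0,X)→(p0,_,→)
state=p0 head=4 tape=X_X_[X]_   (p0,X)→(p0,_,→)
state=p0 head=5 tape=X_X__[_]
The non-blank tape span at halt is X_X.

X_X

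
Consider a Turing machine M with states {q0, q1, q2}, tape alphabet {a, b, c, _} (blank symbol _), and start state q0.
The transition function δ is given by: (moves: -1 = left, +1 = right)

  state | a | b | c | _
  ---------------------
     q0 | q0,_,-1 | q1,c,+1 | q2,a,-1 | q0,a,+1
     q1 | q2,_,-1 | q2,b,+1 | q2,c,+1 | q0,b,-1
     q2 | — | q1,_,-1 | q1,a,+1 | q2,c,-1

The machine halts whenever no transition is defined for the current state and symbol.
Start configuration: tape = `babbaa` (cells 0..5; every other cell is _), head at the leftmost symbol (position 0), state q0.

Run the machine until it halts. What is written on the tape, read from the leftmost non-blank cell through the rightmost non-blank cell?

q0 | _[b]abbaa   read b → write c, move +1, go to q1
q1 | _c[a]bbaa   read a → write _, move -1, go to q2
q2 | _[c]_bbaa   read c → write a, move +1, go to q1
q1 | _a[_]bbaa   read _ → write b, move -1, go to q0
q0 | _[a]bbbaa   read a → write _, move -1, go to q0
q0 | [_]_bbbaa   read _ → write a, move +1, go to q0
q0 | a[_]bbbaa   read _ → write a, move +1, go to q0
q0 | aa[b]bbaa   read b → write c, move +1, go to q1
q1 | aac[b]baa   read b → write b, move +1, go to q2
q2 | aacb[b]aa   read b → write _, move -1, go to q1
q1 | aac[b]_aa   read b → write b, move +1, go to q2
q2 | aacb[_]aa   read _ → write c, move -1, go to q2
q2 | aac[b]caa   read b → write _, move -1, go to q1
q1 | aa[c]_caa   read c → write c, move +1, go to q2
q2 | aac[_]caa   read _ → write c, move -1, go to q2
q2 | aa[c]ccaa   read c → write a, move +1, go to q1
q1 | aaa[c]caa   read c → write c, move +1, go to q2
q2 | aaac[c]aa   read c → write a, move +1, go to q1
q1 | aaaca[a]a   read a → write _, move -1, go to q2
q2 | aaac[a]_a
The non-blank tape span at halt is aaaca_a.

aaaca_a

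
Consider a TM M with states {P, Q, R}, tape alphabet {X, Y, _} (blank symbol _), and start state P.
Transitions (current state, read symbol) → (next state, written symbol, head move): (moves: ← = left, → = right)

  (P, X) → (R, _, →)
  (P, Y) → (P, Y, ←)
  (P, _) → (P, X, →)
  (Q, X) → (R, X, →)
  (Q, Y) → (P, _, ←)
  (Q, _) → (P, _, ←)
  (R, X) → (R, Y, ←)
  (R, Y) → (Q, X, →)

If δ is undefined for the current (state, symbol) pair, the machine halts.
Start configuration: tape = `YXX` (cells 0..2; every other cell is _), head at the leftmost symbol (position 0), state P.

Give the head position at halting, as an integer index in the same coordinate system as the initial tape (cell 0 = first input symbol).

-1

P | _[Y]XX   read Y → write Y, move ←, go to P
P | [_]YXX   read _ → write X, move →, go to P
P | X[Y]XX   read Y → write Y, move ←, go to P
P | [X]YXX   read X → write _, move →, go to R
R | _[Y]XX   read Y → write X, move →, go to Q
Q | _X[X]X   read X → write X, move →, go to R
R | _XX[X]   read X → write Y, move ←, go to R
R | _X[X]Y   read X → write Y, move ←, go to R
R | _[X]YY   read X → write Y, move ←, go to R
R | [_]YYY
At halt the head is at cell -1.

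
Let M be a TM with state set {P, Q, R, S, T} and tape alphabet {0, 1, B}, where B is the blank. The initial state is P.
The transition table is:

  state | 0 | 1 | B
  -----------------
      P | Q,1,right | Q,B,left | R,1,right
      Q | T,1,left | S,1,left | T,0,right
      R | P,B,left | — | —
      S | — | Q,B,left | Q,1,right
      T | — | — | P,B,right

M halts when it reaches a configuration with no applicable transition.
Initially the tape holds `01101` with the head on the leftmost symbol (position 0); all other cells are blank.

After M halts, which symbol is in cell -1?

state=P head=0 tape=B[0]1101BB   (P,0)→(Q,1,right)
state=Q head=1 tape=B1[1]101BB   (Q,1)→(S,1,left)
state=S head=0 tape=B[1]1101BB   (S,1)→(Q,B,left)
state=Q head=-1 tape=[B]B1101BB   (Q,B)→(T,0,right)
state=T head=0 tape=0[B]1101BB   (T,B)→(P,B,right)
state=P head=1 tape=0B[1]101BB   (P,1)→(Q,B,left)
state=Q head=0 tape=0[B]B101BB   (Q,B)→(T,0,right)
state=T head=1 tape=00[B]101BB   (T,B)→(P,B,right)
state=P head=2 tape=00B[1]01BB   (P,1)→(Q,B,left)
state=Q head=1 tape=00[B]B01BB   (Q,B)→(T,0,right)
state=T head=2 tape=000[B]01BB   (T,B)→(P,B,right)
state=P head=3 tape=000B[0]1BB   (P,0)→(Q,1,right)
state=Q head=4 tape=000B1[1]BB   (Q,1)→(S,1,left)
state=S head=3 tape=000B[1]1BB   (S,1)→(Q,B,left)
state=Q head=2 tape=000[B]B1BB   (Q,B)→(T,0,right)
state=T head=3 tape=0000[B]1BB   (T,B)→(P,B,right)
state=P head=4 tape=0000B[1]BB   (P,1)→(Q,B,left)
state=Q head=3 tape=0000[B]BBB   (Q,B)→(T,0,right)
state=T head=4 tape=00000[B]BB   (T,B)→(P,B,right)
state=P head=5 tape=00000B[B]B   (P,B)→(R,1,right)
state=R head=6 tape=00000B1[B]
Cell -1 holds 0 when M halts.

0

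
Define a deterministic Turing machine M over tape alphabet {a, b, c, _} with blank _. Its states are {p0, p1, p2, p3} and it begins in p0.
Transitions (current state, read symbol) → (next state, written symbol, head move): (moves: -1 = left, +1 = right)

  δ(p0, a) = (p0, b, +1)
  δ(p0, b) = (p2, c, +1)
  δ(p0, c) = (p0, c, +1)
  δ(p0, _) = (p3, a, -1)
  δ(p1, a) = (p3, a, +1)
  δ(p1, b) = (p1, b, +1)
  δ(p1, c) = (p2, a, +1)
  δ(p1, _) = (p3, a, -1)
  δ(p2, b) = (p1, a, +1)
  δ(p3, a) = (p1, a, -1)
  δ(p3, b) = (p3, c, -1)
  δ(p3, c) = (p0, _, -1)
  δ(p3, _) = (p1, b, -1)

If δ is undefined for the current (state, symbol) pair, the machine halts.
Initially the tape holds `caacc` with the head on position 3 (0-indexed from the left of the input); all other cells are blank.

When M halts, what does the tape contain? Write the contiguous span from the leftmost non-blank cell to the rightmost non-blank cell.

aacaaa

state=p0 head=3 tape=caa[c]c_   (p0,c)→(p0,c,+1)
state=p0 head=4 tape=caac[c]_   (p0,c)→(p0,c,+1)
state=p0 head=5 tape=caacc[_]   (p0,_)→(p3,a,-1)
state=p3 head=4 tape=caac[c]a   (p3,c)→(p0,_,-1)
state=p0 head=3 tape=caa[c]_a   (p0,c)→(p0,c,+1)
state=p0 head=4 tape=caac[_]a   (p0,_)→(p3,a,-1)
state=p3 head=3 tape=caa[c]aa   (p3,c)→(p0,_,-1)
state=p0 head=2 tape=ca[a]_aa   (p0,a)→(p0,b,+1)
state=p0 head=3 tape=cab[_]aa   (p0,_)→(p3,a,-1)
state=p3 head=2 tape=ca[b]aaa   (p3,b)→(p3,c,-1)
state=p3 head=1 tape=c[a]caaa   (p3,a)→(p1,a,-1)
state=p1 head=0 tape=[c]acaaa   (p1,c)→(p2,a,+1)
state=p2 head=1 tape=a[a]caaa
The non-blank tape span at halt is aacaaa.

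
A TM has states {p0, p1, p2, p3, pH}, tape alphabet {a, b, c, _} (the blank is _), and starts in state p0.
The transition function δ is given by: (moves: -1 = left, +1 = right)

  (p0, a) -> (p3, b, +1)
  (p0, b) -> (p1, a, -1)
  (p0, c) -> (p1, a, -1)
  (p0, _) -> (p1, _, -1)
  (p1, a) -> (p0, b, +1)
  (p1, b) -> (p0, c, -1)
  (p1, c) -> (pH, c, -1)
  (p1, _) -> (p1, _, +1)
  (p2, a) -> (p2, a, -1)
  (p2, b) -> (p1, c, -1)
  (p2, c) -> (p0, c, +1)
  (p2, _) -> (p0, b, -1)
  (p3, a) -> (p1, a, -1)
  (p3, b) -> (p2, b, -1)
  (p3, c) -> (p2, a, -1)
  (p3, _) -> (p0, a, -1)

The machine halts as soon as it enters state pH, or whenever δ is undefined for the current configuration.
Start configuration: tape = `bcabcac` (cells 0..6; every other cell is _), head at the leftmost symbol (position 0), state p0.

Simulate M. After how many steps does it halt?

p0 | __[b]cabcac   read b → write a, move -1, go to p1
p1 | _[_]acabcac   read _ → write _, move +1, go to p1
p1 | __[a]cabcac   read a → write b, move +1, go to p0
p0 | __b[c]abcac   read c → write a, move -1, go to p1
p1 | __[b]aabcac   read b → write c, move -1, go to p0
p0 | _[_]caabcac   read _ → write _, move -1, go to p1
p1 | [_]_caabcac   read _ → write _, move +1, go to p1
p1 | _[_]caabcac   read _ → write _, move +1, go to p1
p1 | __[c]aabcac   read c → write c, move -1, go to pH
pH | _[_]caabcac
M halts after 9 transitions.

9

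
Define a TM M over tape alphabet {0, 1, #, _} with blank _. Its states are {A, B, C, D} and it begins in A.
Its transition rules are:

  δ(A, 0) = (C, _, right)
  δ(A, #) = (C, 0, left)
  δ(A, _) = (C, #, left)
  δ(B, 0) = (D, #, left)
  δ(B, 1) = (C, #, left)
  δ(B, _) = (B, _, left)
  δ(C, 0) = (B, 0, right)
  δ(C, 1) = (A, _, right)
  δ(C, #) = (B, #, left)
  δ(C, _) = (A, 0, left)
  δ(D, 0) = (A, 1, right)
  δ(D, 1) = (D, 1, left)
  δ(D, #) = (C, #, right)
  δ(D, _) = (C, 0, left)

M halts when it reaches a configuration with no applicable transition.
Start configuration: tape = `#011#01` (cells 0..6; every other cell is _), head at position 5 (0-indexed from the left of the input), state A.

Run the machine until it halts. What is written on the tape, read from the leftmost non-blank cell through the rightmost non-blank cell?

#___##0#

A | #011#[0]1_   read 0 → write _, move right, go to C
C | #011#_[1]_   read 1 → write _, move right, go to A
A | #011#__[_]   read _ → write #, move left, go to C
C | #011#_[_]#   read _ → write 0, move left, go to A
A | #011#[_]0#   read _ → write #, move left, go to C
C | #011[#]#0#   read # → write #, move left, go to B
B | #01[1]##0#   read 1 → write #, move left, go to C
C | #0[1]###0#   read 1 → write _, move right, go to A
A | #0_[#]##0#   read # → write 0, move left, go to C
C | #0[_]0##0#   read _ → write 0, move left, go to A
A | #[0]00##0#   read 0 → write _, move right, go to C
C | #_[0]0##0#   read 0 → write 0, move right, go to B
B | #_0[0]##0#   read 0 → write #, move left, go to D
D | #_[0]###0#   read 0 → write 1, move right, go to A
A | #_1[#]##0#   read # → write 0, move left, go to C
C | #_[1]0##0#   read 1 → write _, move right, go to A
A | #__[0]##0#   read 0 → write _, move right, go to C
C | #___[#]#0#   read # → write #, move left, go to B
B | #__[_]##0#   read _ → write _, move left, go to B
B | #_[_]_##0#   read _ → write _, move left, go to B
B | #[_]__##0#   read _ → write _, move left, go to B
B | [#]___##0#
The non-blank tape span at halt is #___##0#.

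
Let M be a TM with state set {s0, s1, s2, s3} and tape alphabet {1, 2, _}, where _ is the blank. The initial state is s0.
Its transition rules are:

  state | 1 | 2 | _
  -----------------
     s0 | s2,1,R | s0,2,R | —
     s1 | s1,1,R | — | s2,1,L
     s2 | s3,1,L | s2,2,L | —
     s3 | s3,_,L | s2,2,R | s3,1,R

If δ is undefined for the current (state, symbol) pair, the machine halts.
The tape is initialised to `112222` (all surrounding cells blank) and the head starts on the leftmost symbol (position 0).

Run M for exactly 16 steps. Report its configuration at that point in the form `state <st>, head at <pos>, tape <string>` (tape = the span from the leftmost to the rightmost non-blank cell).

s0 | __[1]12222   read 1 → write 1, move R, go to s2
s2 | __1[1]2222   read 1 → write 1, move L, go to s3
s3 | __[1]12222   read 1 → write _, move L, go to s3
s3 | _[_]_12222   read _ → write 1, move R, go to s3
s3 | _1[_]12222   read _ → write 1, move R, go to s3
s3 | _11[1]2222   read 1 → write _, move L, go to s3
s3 | _1[1]_2222   read 1 → write _, move L, go to s3
s3 | _[1]__2222   read 1 → write _, move L, go to s3
s3 | [_]___2222   read _ → write 1, move R, go to s3
s3 | 1[_]__2222   read _ → write 1, move R, go to s3
s3 | 11[_]_2222   read _ → write 1, move R, go to s3
s3 | 111[_]2222   read _ → write 1, move R, go to s3
s3 | 1111[2]222   read 2 → write 2, move R, go to s2
s2 | 11112[2]22   read 2 → write 2, move L, go to s2
s2 | 1111[2]222   read 2 → write 2, move L, go to s2
s2 | 111[1]2222   read 1 → write 1, move L, go to s3
s3 | 11[1]12222
After 16 steps: state s3, head at 0, tape 11112222.

state s3, head at 0, tape 11112222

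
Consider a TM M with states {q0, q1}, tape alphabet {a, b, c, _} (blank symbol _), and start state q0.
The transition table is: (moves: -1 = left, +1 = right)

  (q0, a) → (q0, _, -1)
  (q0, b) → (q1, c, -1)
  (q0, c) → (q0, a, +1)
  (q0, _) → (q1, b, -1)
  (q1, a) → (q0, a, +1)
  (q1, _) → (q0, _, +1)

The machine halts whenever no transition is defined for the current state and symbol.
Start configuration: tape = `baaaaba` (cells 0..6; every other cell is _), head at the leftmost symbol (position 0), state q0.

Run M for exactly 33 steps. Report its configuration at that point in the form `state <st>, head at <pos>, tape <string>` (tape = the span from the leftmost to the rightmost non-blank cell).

q0 | ___[b]aaaaba   read b → write c, move -1, go to q1
q1 | __[_]caaaaba   read _ → write _, move +1, go to q0
q0 | ___[c]aaaaba   read c → write a, move +1, go to q0
q0 | ___a[a]aaaba   read a → write _, move -1, go to q0
q0 | ___[a]_aaaba   read a → write _, move -1, go to q0
q0 | __[_]__aaaba   read _ → write b, move -1, go to q1
q1 | _[_]b__aaaba   read _ → write _, move +1, go to q0
q0 | __[b]__aaaba   read b → write c, move -1, go to q1
q1 | _[_]c__aaaba   read _ → write _, move +1, go to q0
q0 | __[c]__aaaba   read c → write a, move +1, go to q0
q0 | __a[_]_aaaba   read _ → write b, move -1, go to q1
q1 | __[a]b_aaaba   read a → write a, move +1, go to q0
q0 | __a[b]_aaaba   read b → write c, move -1, go to q1
q1 | __[a]c_aaaba   read a → write a, move +1, go to q0
q0 | __a[c]_aaaba   read c → write a, move +1, go to q0
q0 | __aa[_]aaaba   read _ → write b, move -1, go to q1
q1 | __a[a]baaaba   read a → write a, move +1, go to q0
q0 | __aa[b]aaaba   read b → write c, move -1, go to q1
q1 | __a[a]caaaba   read a → write a, move +1, go to q0
q0 | __aa[c]aaaba   read c → write a, move +1, go to q0
q0 | __aaa[a]aaba   read a → write _, move -1, go to q0
q0 | __aa[a]_aaba   read a → write _, move -1, go to q0
q0 | __a[a]__aaba   read a → write _, move -1, go to q0
q0 | __[a]___aaba   read a → write _, move -1, go to q0
q0 | _[_]____aaba   read _ → write b, move -1, go to q1
q1 | [_]b____aaba   read _ → write _, move +1, go to q0
q0 | _[b]____aaba   read b → write c, move -1, go to q1
q1 | [_]c____aaba   read _ → write _, move +1, go to q0
q0 | _[c]____aaba   read c → write a, move +1, go to q0
q0 | _a[_]___aaba   read _ → write b, move -1, go to q1
q1 | _[a]b___aaba   read a → write a, move +1, go to q0
q0 | _a[b]___aaba   read b → write c, move -1, go to q1
q1 | _[a]c___aaba   read a → write a, move +1, go to q0
q0 | _a[c]___aaba
After 33 steps: state q0, head at -1, tape ac___aaba.

state q0, head at -1, tape ac___aaba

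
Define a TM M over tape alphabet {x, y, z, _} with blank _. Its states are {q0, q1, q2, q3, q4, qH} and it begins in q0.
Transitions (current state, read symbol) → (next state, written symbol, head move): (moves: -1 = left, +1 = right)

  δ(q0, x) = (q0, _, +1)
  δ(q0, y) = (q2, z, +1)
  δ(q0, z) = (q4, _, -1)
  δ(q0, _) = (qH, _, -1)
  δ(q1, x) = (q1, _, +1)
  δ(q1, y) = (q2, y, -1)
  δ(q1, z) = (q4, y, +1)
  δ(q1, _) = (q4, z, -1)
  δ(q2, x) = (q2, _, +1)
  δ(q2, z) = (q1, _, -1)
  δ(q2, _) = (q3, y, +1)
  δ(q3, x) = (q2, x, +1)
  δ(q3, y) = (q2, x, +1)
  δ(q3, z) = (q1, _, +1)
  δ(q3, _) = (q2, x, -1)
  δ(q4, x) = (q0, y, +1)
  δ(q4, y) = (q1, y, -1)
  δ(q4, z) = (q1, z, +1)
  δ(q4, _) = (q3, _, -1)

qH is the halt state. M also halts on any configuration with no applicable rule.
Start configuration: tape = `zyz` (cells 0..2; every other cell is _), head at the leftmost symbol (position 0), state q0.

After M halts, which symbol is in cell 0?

x

q0 | ___[z]yz   read z → write _, move -1, go to q4
q4 | __[_]_yz   read _ → write _, move -1, go to q3
q3 | _[_]__yz   read _ → write x, move -1, go to q2
q2 | [_]x__yz   read _ → write y, move +1, go to q3
q3 | y[x]__yz   read x → write x, move +1, go to q2
q2 | yx[_]_yz   read _ → write y, move +1, go to q3
q3 | yxy[_]yz   read _ → write x, move -1, go to q2
q2 | yx[y]xyz
Cell 0 holds x when M halts.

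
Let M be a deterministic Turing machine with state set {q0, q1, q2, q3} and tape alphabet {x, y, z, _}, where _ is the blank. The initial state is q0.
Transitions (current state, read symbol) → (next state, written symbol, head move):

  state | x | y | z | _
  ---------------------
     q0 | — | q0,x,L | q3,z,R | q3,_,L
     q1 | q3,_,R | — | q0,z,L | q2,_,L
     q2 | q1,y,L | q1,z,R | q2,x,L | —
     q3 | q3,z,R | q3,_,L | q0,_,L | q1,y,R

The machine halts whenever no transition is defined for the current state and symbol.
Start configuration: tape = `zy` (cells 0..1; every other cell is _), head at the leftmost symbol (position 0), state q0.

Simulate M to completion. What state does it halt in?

q2

state=q0 head=0 tape=___[z]y   (q0,z)→(q3,z,R)
state=q3 head=1 tape=___z[y]   (q3,y)→(q3,_,L)
state=q3 head=0 tape=___[z]_   (q3,z)→(q0,_,L)
state=q0 head=-1 tape=__[_]__   (q0,_)→(q3,_,L)
state=q3 head=-2 tape=_[_]___   (q3,_)→(q1,y,R)
state=q1 head=-1 tape=_y[_]__   (q1,_)→(q2,_,L)
state=q2 head=-2 tape=_[y]___   (q2,y)→(q1,z,R)
state=q1 head=-1 tape=_z[_]__   (q1,_)→(q2,_,L)
state=q2 head=-2 tape=_[z]___   (q2,z)→(q2,x,L)
state=q2 head=-3 tape=[_]x___
No transition is defined for (q2, _); M halts in state q2.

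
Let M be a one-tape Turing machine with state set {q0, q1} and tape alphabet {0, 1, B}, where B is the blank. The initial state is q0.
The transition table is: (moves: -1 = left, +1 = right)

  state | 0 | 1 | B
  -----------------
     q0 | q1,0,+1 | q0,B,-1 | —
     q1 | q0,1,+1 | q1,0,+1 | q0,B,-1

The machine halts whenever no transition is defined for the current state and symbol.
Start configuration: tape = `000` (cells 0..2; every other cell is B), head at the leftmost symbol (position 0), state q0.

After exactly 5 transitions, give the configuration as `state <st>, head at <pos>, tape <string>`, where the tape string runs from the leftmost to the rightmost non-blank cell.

q0 | [0]00B   read 0 → write 0, move +1, go to q1
q1 | 0[0]0B   read 0 → write 1, move +1, go to q0
q0 | 01[0]B   read 0 → write 0, move +1, go to q1
q1 | 010[B]   read B → write B, move -1, go to q0
q0 | 01[0]B   read 0 → write 0, move +1, go to q1
q1 | 010[B]
After 5 steps: state q1, head at 3, tape 010.

state q1, head at 3, tape 010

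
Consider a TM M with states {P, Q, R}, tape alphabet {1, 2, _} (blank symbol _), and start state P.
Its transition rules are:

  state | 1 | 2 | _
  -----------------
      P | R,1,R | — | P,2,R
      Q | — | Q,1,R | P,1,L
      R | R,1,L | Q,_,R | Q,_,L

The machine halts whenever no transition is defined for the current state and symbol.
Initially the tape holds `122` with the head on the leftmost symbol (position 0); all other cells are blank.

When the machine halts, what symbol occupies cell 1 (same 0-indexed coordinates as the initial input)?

P | [1]22_   read 1 → write 1, move R, go to R
R | 1[2]2_   read 2 → write _, move R, go to Q
Q | 1_[2]_   read 2 → write 1, move R, go to Q
Q | 1_1[_]   read _ → write 1, move L, go to P
P | 1_[1]1   read 1 → write 1, move R, go to R
R | 1_1[1]   read 1 → write 1, move L, go to R
R | 1_[1]1   read 1 → write 1, move L, go to R
R | 1[_]11   read _ → write _, move L, go to Q
Q | [1]_11
Cell 1 holds _ when M halts.

_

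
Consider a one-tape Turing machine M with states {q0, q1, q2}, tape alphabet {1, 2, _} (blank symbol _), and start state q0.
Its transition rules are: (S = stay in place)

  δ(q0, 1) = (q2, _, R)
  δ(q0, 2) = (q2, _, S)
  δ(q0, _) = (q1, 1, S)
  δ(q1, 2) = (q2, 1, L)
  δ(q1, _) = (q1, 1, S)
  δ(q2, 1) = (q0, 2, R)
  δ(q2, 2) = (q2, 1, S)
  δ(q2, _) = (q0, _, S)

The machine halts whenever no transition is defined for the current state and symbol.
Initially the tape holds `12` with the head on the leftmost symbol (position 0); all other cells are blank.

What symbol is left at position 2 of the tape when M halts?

q0 | [1]2_   read 1 → write _, move R, go to q2
q2 | _[2]_   read 2 → write 1, move S, go to q2
q2 | _[1]_   read 1 → write 2, move R, go to q0
q0 | _2[_]   read _ → write 1, move S, go to q1
q1 | _2[1]
Cell 2 holds 1 when M halts.

1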